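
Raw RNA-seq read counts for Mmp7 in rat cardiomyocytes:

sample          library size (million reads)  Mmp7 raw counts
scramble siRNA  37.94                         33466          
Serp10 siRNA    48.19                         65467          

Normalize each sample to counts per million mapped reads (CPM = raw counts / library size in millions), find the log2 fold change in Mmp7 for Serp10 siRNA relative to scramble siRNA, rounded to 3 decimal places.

CPM(scramble siRNA) = 33466 / 37.94 = 882.0770
CPM(Serp10 siRNA) = 65467 / 48.19 = 1358.5184
Fold change = 1358.5184 / 882.0770 = 1.54014
log2(1.54014) = 0.6231

0.623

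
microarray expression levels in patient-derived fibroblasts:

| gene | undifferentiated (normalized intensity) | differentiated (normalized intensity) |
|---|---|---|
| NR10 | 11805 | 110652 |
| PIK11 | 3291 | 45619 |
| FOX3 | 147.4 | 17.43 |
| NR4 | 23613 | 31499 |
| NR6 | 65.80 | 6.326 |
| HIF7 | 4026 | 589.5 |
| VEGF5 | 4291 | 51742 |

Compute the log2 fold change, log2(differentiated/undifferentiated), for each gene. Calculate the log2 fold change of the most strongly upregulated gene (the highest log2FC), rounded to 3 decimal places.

3.793

log2(110652/11805) = 3.229  (NR10)
log2(45619/3291) = 3.793  (PIK11)
log2(17.43/147.4) = -3.080  (FOX3)
log2(31499/23613) = 0.416  (NR4)
log2(6.326/65.80) = -3.379  (NR6)
log2(589.5/4026) = -2.772  (HIF7)
log2(51742/4291) = 3.592  (VEGF5)
PIK11 is most strongly upregulated.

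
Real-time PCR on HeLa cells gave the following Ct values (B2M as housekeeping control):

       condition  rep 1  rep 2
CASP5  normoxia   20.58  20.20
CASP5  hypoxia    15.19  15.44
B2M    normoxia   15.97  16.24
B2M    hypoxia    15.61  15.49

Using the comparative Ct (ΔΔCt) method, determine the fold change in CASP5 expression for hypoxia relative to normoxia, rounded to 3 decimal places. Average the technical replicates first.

Mean Ct: CASP5 normoxia 20.390; CASP5 hypoxia 15.315; B2M normoxia 16.105; B2M hypoxia 15.550
ΔCt(normoxia) = 20.390 − 16.105 = 4.285
ΔCt(hypoxia) = 15.315 − 15.550 = -0.235
ΔΔCt = -0.235 − 4.285 = -4.520
Fold change = 2^(−(-4.520)) = 2^4.520 = 22.9433

22.943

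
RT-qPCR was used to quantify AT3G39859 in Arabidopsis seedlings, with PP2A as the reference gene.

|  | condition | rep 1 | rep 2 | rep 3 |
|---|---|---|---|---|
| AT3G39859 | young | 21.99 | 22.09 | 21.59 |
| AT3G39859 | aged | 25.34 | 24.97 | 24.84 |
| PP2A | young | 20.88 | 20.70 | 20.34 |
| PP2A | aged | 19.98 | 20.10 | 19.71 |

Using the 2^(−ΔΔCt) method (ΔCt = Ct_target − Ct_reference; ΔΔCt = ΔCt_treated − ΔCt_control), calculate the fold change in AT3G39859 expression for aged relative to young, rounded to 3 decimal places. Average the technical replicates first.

0.068

Mean Ct: AT3G39859 young 21.890; AT3G39859 aged 25.050; PP2A young 20.640; PP2A aged 19.930
ΔCt(young) = 21.890 − 20.640 = 1.250
ΔCt(aged) = 25.050 − 19.930 = 5.120
ΔΔCt = 5.120 − 1.250 = 3.870
Fold change = 2^(−3.870) = 0.0684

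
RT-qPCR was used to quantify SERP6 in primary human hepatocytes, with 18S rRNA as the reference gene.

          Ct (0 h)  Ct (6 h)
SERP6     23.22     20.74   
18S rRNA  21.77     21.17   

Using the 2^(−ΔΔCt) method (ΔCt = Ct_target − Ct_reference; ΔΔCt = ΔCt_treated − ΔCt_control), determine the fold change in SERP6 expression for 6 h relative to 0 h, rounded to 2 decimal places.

ΔCt(0 h) = 23.220 − 21.770 = 1.450
ΔCt(6 h) = 20.740 − 21.170 = -0.430
ΔΔCt = -0.430 − 1.450 = -1.880
Fold change = 2^(−(-1.880)) = 2^1.880 = 3.681

3.68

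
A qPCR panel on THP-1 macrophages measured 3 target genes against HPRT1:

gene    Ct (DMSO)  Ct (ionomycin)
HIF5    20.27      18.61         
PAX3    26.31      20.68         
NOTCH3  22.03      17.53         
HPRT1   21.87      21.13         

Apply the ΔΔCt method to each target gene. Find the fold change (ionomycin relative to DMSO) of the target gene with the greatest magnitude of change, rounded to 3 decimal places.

29.651

HIF5: ΔΔCt = (18.61−21.13) − (20.27−21.87) = -2.52 − (-1.60) = -0.92; fold change = 2^0.92 = 1.892
PAX3: ΔΔCt = (20.68−21.13) − (26.31−21.87) = -0.45 − 4.44 = -4.89; fold change = 2^4.89 = 29.651
NOTCH3: ΔΔCt = (17.53−21.13) − (22.03−21.87) = -3.60 − 0.16 = -3.76; fold change = 2^3.76 = 13.548
PAX3 has the largest |ΔΔCt| = 4.89.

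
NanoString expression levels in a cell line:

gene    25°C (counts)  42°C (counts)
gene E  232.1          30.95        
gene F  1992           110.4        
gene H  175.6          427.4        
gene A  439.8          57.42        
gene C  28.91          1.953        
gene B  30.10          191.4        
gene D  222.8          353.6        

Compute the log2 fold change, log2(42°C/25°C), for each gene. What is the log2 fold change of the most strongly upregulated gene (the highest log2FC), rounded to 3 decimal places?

2.669

log2(30.95/232.1) = -2.907  (gene E)
log2(110.4/1992) = -4.173  (gene F)
log2(427.4/175.6) = 1.283  (gene H)
log2(57.42/439.8) = -2.937  (gene A)
log2(1.953/28.91) = -3.888  (gene C)
log2(191.4/30.10) = 2.669  (gene B)
log2(353.6/222.8) = 0.666  (gene D)
gene B is most strongly upregulated.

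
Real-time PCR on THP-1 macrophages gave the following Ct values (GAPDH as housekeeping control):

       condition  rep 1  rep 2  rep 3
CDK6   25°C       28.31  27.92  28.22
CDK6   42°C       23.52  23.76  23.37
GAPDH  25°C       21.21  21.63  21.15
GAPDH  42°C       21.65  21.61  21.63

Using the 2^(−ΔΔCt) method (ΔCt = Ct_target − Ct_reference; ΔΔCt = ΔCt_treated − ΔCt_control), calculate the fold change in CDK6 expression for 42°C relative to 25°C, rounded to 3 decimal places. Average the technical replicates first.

29.857

Mean Ct: CDK6 25°C 28.150; CDK6 42°C 23.550; GAPDH 25°C 21.330; GAPDH 42°C 21.630
ΔCt(25°C) = 28.150 − 21.330 = 6.820
ΔCt(42°C) = 23.550 − 21.630 = 1.920
ΔΔCt = 1.920 − 6.820 = -4.900
Fold change = 2^(−(-4.900)) = 2^4.900 = 29.8571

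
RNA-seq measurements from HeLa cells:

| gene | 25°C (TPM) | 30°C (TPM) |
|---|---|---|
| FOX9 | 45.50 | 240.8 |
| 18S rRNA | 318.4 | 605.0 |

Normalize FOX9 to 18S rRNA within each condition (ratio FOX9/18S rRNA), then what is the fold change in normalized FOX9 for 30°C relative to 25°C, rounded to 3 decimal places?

2.785

FOX9/18S rRNA (25°C) = 45.50 / 318.4 = 0.1429
FOX9/18S rRNA (30°C) = 240.8 / 605.0 = 0.39802
Fold change = 0.39802 / 0.1429 = 2.7852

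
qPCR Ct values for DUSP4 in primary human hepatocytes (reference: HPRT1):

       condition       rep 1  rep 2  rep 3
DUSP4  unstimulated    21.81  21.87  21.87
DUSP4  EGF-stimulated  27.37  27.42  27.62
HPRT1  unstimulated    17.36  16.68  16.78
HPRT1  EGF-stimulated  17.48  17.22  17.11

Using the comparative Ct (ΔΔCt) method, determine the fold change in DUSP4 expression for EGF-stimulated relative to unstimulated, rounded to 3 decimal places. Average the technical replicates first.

Mean Ct: DUSP4 unstimulated 21.850; DUSP4 EGF-stimulated 27.470; HPRT1 unstimulated 16.940; HPRT1 EGF-stimulated 17.270
ΔCt(unstimulated) = 21.850 − 16.940 = 4.910
ΔCt(EGF-stimulated) = 27.470 − 17.270 = 10.200
ΔΔCt = 10.200 − 4.910 = 5.290
Fold change = 2^(−5.290) = 0.0256

0.026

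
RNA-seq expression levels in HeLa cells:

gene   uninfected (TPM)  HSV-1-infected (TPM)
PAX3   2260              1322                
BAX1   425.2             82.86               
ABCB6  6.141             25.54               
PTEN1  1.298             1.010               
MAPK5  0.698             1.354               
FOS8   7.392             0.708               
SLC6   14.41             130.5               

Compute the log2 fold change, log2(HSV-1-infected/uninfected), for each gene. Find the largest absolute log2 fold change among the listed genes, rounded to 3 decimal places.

log2(1322/2260) = -0.774  (PAX3)
log2(82.86/425.2) = -2.359  (BAX1)
log2(25.54/6.141) = 2.056  (ABCB6)
log2(1.010/1.298) = -0.362  (PTEN1)
log2(1.354/0.698) = 0.956  (MAPK5)
log2(0.708/7.392) = -3.384  (FOS8)
log2(130.5/14.41) = 3.179  (SLC6)
The largest magnitude belongs to FOS8.

3.384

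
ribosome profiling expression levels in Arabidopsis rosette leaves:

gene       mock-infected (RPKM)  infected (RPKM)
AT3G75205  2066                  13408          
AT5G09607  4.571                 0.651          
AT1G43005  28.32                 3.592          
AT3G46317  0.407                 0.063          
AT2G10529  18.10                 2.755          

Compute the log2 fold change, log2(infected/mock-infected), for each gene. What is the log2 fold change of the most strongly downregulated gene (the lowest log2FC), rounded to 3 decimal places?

-2.979

log2(13408/2066) = 2.698  (AT3G75205)
log2(0.651/4.571) = -2.812  (AT5G09607)
log2(3.592/28.32) = -2.979  (AT1G43005)
log2(0.063/0.407) = -2.692  (AT3G46317)
log2(2.755/18.10) = -2.716  (AT2G10529)
AT1G43005 is most strongly downregulated.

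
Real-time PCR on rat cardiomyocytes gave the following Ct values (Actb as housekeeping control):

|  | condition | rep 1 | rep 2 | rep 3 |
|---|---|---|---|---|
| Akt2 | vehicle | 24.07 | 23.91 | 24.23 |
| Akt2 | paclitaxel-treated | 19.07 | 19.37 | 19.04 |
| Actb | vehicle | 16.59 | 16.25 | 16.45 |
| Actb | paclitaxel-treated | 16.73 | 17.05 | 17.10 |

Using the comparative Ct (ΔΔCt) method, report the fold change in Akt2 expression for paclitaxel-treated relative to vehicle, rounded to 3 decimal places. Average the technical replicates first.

43.411

Mean Ct: Akt2 vehicle 24.070; Akt2 paclitaxel-treated 19.160; Actb vehicle 16.430; Actb paclitaxel-treated 16.960
ΔCt(vehicle) = 24.070 − 16.430 = 7.640
ΔCt(paclitaxel-treated) = 19.160 − 16.960 = 2.200
ΔΔCt = 2.200 − 7.640 = -5.440
Fold change = 2^(−(-5.440)) = 2^5.440 = 43.4113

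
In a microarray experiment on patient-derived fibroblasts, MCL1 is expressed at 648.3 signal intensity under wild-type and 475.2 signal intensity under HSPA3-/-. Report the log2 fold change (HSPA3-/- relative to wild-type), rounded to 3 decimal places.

Fold change = 475.2 / 648.3 = 0.7330
log2(0.7330) = -0.4481

-0.448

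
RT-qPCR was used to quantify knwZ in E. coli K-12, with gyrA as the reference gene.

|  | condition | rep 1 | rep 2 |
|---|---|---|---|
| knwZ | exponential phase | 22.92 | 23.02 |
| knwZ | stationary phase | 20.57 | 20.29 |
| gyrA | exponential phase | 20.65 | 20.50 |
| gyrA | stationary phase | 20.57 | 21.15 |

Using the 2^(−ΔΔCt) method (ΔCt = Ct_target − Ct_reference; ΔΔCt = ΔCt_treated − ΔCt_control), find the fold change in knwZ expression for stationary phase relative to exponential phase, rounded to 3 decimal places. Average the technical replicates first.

7.086

Mean Ct: knwZ exponential phase 22.970; knwZ stationary phase 20.430; gyrA exponential phase 20.575; gyrA stationary phase 20.860
ΔCt(exponential phase) = 22.970 − 20.575 = 2.395
ΔCt(stationary phase) = 20.430 − 20.860 = -0.430
ΔΔCt = -0.430 − 2.395 = -2.825
Fold change = 2^(−(-2.825)) = 2^2.825 = 7.0861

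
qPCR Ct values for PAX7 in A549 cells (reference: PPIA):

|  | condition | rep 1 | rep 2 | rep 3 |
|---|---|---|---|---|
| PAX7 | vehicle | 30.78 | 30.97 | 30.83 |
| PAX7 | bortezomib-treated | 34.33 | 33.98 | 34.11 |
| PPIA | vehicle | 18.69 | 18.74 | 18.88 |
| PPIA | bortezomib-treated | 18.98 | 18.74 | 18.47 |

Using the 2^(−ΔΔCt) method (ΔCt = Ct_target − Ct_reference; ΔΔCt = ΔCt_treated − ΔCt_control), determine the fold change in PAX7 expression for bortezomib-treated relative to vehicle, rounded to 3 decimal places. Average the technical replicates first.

0.100

Mean Ct: PAX7 vehicle 30.860; PAX7 bortezomib-treated 34.140; PPIA vehicle 18.770; PPIA bortezomib-treated 18.730
ΔCt(vehicle) = 30.860 − 18.770 = 12.090
ΔCt(bortezomib-treated) = 34.140 − 18.730 = 15.410
ΔΔCt = 15.410 − 12.090 = 3.320
Fold change = 2^(−3.320) = 0.1001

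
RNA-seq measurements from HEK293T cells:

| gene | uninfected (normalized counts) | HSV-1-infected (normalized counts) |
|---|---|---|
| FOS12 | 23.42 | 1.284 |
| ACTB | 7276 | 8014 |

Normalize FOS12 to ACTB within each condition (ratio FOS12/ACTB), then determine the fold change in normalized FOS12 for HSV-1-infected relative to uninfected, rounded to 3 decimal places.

FOS12/ACTB (uninfected) = 23.42 / 7276 = 0.0032188
FOS12/ACTB (HSV-1-infected) = 1.284 / 8014 = 0.00016022
Fold change = 0.00016022 / 0.0032188 = 0.0498

0.050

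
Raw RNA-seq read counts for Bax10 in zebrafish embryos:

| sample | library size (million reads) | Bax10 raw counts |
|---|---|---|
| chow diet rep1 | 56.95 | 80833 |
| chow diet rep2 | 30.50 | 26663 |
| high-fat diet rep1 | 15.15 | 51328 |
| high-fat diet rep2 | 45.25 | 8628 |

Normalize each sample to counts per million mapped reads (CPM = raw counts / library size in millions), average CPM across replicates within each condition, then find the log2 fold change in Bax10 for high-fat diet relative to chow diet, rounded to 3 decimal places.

CPM(chow diet rep1) = 80833 / 56.95 = 1419.3679
CPM(chow diet rep2) = 26663 / 30.50 = 874.1967
CPM(high-fat diet rep1) = 51328 / 15.15 = 3387.9868
CPM(high-fat diet rep2) = 8628 / 45.25 = 190.6740
mean CPM(chow diet) = 1146.7823; mean CPM(high-fat diet) = 1789.3304
Fold change = 1789.3304 / 1146.7823 = 1.56031
log2(1.56031) = 0.6418

0.642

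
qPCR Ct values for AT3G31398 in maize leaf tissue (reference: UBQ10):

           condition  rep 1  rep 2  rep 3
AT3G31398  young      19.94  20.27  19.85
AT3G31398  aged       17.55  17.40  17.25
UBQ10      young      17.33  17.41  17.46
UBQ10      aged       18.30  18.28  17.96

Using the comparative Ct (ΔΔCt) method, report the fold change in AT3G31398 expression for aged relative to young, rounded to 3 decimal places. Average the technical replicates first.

Mean Ct: AT3G31398 young 20.020; AT3G31398 aged 17.400; UBQ10 young 17.400; UBQ10 aged 18.180
ΔCt(young) = 20.020 − 17.400 = 2.620
ΔCt(aged) = 17.400 − 18.180 = -0.780
ΔΔCt = -0.780 − 2.620 = -3.400
Fold change = 2^(−(-3.400)) = 2^3.400 = 10.5561

10.556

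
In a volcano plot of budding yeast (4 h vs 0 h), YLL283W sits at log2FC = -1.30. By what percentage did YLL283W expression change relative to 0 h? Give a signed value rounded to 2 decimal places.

Fold change = 2^(-1.30) = 0.4061
Percent change = (FC − 1) × 100% = (0.4061 − 1) × 100 = -59.39%

-59.39%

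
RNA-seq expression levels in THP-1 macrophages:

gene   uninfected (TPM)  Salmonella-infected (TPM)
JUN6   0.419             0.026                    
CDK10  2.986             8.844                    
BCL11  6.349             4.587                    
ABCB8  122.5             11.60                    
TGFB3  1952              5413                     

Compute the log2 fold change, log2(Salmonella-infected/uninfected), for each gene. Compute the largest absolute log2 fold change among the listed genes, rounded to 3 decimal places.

log2(0.026/0.419) = -4.010  (JUN6)
log2(8.844/2.986) = 1.566  (CDK10)
log2(4.587/6.349) = -0.469  (BCL11)
log2(11.60/122.5) = -3.401  (ABCB8)
log2(5413/1952) = 1.471  (TGFB3)
The largest magnitude belongs to JUN6.

4.010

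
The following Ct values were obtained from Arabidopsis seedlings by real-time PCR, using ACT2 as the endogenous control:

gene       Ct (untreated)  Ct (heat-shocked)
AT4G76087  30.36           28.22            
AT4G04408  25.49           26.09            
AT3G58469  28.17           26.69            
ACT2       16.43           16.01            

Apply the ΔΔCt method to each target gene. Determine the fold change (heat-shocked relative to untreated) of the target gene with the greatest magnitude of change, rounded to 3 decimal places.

AT4G76087: ΔΔCt = (28.22−16.01) − (30.36−16.43) = 12.21 − 13.93 = -1.72; fold change = 2^1.72 = 3.294
AT4G04408: ΔΔCt = (26.09−16.01) − (25.49−16.43) = 10.08 − 9.06 = 1.02; fold change = 2^-1.02 = 0.493
AT3G58469: ΔΔCt = (26.69−16.01) − (28.17−16.43) = 10.68 − 11.74 = -1.06; fold change = 2^1.06 = 2.085
AT4G76087 has the largest |ΔΔCt| = 1.72.

3.294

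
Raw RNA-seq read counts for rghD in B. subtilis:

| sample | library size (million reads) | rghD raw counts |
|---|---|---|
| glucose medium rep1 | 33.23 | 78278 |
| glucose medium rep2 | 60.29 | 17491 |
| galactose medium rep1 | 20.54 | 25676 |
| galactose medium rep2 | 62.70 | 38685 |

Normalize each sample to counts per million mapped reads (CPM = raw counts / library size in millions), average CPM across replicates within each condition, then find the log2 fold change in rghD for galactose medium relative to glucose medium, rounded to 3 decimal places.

CPM(glucose medium rep1) = 78278 / 33.23 = 2355.6425
CPM(glucose medium rep2) = 17491 / 60.29 = 290.1144
CPM(galactose medium rep1) = 25676 / 20.54 = 1250.0487
CPM(galactose medium rep2) = 38685 / 62.70 = 616.9856
mean CPM(glucose medium) = 1322.8785; mean CPM(galactose medium) = 933.5172
Fold change = 933.5172 / 1322.8785 = 0.70567
log2(0.70567) = -0.5029

-0.503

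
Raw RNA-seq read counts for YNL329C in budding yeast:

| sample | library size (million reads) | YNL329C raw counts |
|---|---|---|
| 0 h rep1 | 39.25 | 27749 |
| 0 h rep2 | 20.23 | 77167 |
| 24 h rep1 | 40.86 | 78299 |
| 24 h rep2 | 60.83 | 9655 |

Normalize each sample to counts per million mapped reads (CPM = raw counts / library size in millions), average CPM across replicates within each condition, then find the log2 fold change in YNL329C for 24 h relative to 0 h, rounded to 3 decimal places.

CPM(0 h rep1) = 27749 / 39.25 = 706.9809
CPM(0 h rep2) = 77167 / 20.23 = 3814.4834
CPM(24 h rep1) = 78299 / 40.86 = 1916.2751
CPM(24 h rep2) = 9655 / 60.83 = 158.7210
mean CPM(0 h) = 2260.7322; mean CPM(24 h) = 1037.4981
Fold change = 1037.4981 / 2260.7322 = 0.45892
log2(0.45892) = -1.1237

-1.124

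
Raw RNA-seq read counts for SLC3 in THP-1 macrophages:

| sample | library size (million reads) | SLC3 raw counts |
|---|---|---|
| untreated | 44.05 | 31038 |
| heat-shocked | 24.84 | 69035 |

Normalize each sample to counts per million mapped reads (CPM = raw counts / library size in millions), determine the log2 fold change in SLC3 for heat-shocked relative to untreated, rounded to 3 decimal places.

CPM(untreated) = 31038 / 44.05 = 704.6084
CPM(heat-shocked) = 69035 / 24.84 = 2779.1868
Fold change = 2779.1868 / 704.6084 = 3.94430
log2(3.94430) = 1.9798

1.980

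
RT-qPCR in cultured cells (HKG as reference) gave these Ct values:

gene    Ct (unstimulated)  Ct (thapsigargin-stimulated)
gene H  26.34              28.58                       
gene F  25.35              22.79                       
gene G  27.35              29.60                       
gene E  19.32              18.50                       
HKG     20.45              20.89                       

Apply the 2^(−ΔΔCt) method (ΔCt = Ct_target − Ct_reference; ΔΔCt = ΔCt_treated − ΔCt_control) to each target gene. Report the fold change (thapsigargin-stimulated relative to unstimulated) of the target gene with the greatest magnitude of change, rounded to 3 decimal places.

8.000

gene H: ΔΔCt = (28.58−20.89) − (26.34−20.45) = 7.69 − 5.89 = 1.80; fold change = 2^-1.80 = 0.287
gene F: ΔΔCt = (22.79−20.89) − (25.35−20.45) = 1.90 − 4.90 = -3.00; fold change = 2^3.00 = 8.000
gene G: ΔΔCt = (29.60−20.89) − (27.35−20.45) = 8.71 − 6.90 = 1.81; fold change = 2^-1.81 = 0.285
gene E: ΔΔCt = (18.50−20.89) − (19.32−20.45) = -2.39 − (-1.13) = -1.26; fold change = 2^1.26 = 2.395
gene F has the largest |ΔΔCt| = 3.00.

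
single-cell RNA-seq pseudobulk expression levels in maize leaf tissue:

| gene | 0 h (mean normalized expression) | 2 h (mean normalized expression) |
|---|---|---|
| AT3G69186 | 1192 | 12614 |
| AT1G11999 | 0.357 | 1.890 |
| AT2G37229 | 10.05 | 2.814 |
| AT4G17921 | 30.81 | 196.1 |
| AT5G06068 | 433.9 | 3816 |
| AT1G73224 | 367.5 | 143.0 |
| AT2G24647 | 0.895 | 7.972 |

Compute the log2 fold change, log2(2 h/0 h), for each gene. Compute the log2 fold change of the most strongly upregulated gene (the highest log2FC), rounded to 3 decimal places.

log2(12614/1192) = 3.404  (AT3G69186)
log2(1.890/0.357) = 2.404  (AT1G11999)
log2(2.814/10.05) = -1.837  (AT2G37229)
log2(196.1/30.81) = 2.670  (AT4G17921)
log2(3816/433.9) = 3.137  (AT5G06068)
log2(143.0/367.5) = -1.362  (AT1G73224)
log2(7.972/0.895) = 3.155  (AT2G24647)
AT3G69186 is most strongly upregulated.

3.404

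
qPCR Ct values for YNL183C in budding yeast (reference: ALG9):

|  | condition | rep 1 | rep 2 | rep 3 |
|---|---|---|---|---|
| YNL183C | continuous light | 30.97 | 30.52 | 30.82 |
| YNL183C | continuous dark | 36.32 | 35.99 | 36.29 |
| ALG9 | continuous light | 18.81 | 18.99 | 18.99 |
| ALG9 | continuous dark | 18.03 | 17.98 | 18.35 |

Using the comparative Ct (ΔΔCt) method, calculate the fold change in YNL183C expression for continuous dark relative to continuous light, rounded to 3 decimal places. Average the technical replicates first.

Mean Ct: YNL183C continuous light 30.770; YNL183C continuous dark 36.200; ALG9 continuous light 18.930; ALG9 continuous dark 18.120
ΔCt(continuous light) = 30.770 − 18.930 = 11.840
ΔCt(continuous dark) = 36.200 − 18.120 = 18.080
ΔΔCt = 18.080 − 11.840 = 6.240
Fold change = 2^(−6.240) = 0.0132

0.013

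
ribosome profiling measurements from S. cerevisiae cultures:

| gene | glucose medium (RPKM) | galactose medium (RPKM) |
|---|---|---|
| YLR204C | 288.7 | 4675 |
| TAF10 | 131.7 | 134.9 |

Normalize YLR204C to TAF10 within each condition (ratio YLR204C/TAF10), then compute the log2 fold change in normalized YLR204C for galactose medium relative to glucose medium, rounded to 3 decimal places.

3.983

YLR204C/TAF10 (glucose medium) = 288.7 / 131.7 = 2.1921
YLR204C/TAF10 (galactose medium) = 4675 / 134.9 = 34.655
Fold change = 34.655 / 2.1921 = 15.8092
log2(15.8092) = 3.9827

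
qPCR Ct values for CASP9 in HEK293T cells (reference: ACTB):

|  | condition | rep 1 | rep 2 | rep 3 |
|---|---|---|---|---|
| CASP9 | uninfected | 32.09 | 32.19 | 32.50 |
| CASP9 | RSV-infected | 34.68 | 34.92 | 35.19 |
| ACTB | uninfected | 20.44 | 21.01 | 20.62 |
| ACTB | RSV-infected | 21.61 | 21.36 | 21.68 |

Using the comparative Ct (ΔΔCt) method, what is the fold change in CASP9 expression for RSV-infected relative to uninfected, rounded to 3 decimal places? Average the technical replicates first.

0.285

Mean Ct: CASP9 uninfected 32.260; CASP9 RSV-infected 34.930; ACTB uninfected 20.690; ACTB RSV-infected 21.550
ΔCt(uninfected) = 32.260 − 20.690 = 11.570
ΔCt(RSV-infected) = 34.930 − 21.550 = 13.380
ΔΔCt = 13.380 − 11.570 = 1.810
Fold change = 2^(−1.810) = 0.2852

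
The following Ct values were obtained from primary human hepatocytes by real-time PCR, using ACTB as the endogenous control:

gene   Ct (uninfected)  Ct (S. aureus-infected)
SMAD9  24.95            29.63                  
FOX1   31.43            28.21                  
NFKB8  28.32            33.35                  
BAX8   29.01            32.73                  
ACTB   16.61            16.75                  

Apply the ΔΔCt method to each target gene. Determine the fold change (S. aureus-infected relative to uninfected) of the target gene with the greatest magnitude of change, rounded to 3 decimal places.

0.034

SMAD9: ΔΔCt = (29.63−16.75) − (24.95−16.61) = 12.88 − 8.34 = 4.54; fold change = 2^-4.54 = 0.043
FOX1: ΔΔCt = (28.21−16.75) − (31.43−16.61) = 11.46 − 14.82 = -3.36; fold change = 2^3.36 = 10.267
NFKB8: ΔΔCt = (33.35−16.75) − (28.32−16.61) = 16.60 − 11.71 = 4.89; fold change = 2^-4.89 = 0.034
BAX8: ΔΔCt = (32.73−16.75) − (29.01−16.61) = 15.98 − 12.40 = 3.58; fold change = 2^-3.58 = 0.084
NFKB8 has the largest |ΔΔCt| = 4.89.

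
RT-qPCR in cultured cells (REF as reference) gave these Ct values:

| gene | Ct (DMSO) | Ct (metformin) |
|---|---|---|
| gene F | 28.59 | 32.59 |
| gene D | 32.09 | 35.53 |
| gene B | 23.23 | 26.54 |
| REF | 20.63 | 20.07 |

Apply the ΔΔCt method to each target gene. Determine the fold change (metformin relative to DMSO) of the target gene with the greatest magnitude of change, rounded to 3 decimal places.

gene F: ΔΔCt = (32.59−20.07) − (28.59−20.63) = 12.52 − 7.96 = 4.56; fold change = 2^-4.56 = 0.042
gene D: ΔΔCt = (35.53−20.07) − (32.09−20.63) = 15.46 − 11.46 = 4.00; fold change = 2^-4.00 = 0.062
gene B: ΔΔCt = (26.54−20.07) − (23.23−20.63) = 6.47 − 2.60 = 3.87; fold change = 2^-3.87 = 0.068
gene F has the largest |ΔΔCt| = 4.56.

0.042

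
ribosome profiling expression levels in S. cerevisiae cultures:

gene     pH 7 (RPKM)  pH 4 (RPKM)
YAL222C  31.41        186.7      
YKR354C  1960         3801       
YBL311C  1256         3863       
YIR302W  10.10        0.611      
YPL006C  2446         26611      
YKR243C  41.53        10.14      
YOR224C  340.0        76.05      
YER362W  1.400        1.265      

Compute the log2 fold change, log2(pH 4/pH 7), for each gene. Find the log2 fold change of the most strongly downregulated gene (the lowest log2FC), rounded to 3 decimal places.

-4.047

log2(186.7/31.41) = 2.571  (YAL222C)
log2(3801/1960) = 0.956  (YKR354C)
log2(3863/1256) = 1.621  (YBL311C)
log2(0.611/10.10) = -4.047  (YIR302W)
log2(26611/2446) = 3.444  (YPL006C)
log2(10.14/41.53) = -2.034  (YKR243C)
log2(76.05/340.0) = -2.161  (YOR224C)
log2(1.265/1.400) = -0.146  (YER362W)
YIR302W is most strongly downregulated.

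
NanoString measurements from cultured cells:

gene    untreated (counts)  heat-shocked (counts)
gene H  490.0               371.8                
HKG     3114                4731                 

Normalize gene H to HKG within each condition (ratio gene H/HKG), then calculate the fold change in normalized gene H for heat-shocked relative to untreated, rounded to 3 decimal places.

0.499

gene H/HKG (untreated) = 490.0 / 3114 = 0.15735
gene H/HKG (heat-shocked) = 371.8 / 4731 = 0.078588
Fold change = 0.078588 / 0.15735 = 0.4994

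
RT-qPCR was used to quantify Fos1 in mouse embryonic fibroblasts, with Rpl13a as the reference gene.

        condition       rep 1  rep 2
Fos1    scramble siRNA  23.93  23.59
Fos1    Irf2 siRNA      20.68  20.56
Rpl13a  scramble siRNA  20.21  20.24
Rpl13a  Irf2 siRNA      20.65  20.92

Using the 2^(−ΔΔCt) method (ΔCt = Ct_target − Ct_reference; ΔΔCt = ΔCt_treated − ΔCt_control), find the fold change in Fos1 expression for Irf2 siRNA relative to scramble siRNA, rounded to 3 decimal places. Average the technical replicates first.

12.996

Mean Ct: Fos1 scramble siRNA 23.760; Fos1 Irf2 siRNA 20.620; Rpl13a scramble siRNA 20.225; Rpl13a Irf2 siRNA 20.785
ΔCt(scramble siRNA) = 23.760 − 20.225 = 3.535
ΔCt(Irf2 siRNA) = 20.620 − 20.785 = -0.165
ΔΔCt = -0.165 − 3.535 = -3.700
Fold change = 2^(−(-3.700)) = 2^3.700 = 12.9960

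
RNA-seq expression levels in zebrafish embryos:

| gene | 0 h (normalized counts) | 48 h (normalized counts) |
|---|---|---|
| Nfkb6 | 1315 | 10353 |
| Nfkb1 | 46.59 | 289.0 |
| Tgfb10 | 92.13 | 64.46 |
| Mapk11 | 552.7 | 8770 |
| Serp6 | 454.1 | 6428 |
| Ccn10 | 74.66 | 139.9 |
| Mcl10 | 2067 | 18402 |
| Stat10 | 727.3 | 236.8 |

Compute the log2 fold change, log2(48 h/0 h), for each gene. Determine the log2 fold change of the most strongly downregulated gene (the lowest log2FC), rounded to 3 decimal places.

-1.619

log2(10353/1315) = 2.977  (Nfkb6)
log2(289.0/46.59) = 2.633  (Nfkb1)
log2(64.46/92.13) = -0.515  (Tgfb10)
log2(8770/552.7) = 3.988  (Mapk11)
log2(6428/454.1) = 3.823  (Serp6)
log2(139.9/74.66) = 0.906  (Ccn10)
log2(18402/2067) = 3.154  (Mcl10)
log2(236.8/727.3) = -1.619  (Stat10)
Stat10 is most strongly downregulated.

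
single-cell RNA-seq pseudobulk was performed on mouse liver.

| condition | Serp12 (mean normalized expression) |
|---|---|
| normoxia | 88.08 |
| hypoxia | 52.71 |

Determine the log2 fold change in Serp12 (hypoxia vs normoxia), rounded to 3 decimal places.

Fold change = 52.71 / 88.08 = 0.5984
log2(0.5984) = -0.7407

-0.741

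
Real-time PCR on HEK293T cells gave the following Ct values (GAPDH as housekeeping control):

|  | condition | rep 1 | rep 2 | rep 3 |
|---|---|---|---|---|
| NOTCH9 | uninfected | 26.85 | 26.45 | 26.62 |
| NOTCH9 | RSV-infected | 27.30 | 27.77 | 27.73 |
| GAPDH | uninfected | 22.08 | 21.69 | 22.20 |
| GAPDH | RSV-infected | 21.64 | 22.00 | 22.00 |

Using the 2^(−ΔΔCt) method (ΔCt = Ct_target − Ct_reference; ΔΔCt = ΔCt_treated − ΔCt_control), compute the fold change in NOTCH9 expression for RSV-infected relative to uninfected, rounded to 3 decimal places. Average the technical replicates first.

0.476

Mean Ct: NOTCH9 uninfected 26.640; NOTCH9 RSV-infected 27.600; GAPDH uninfected 21.990; GAPDH RSV-infected 21.880
ΔCt(uninfected) = 26.640 − 21.990 = 4.650
ΔCt(RSV-infected) = 27.600 − 21.880 = 5.720
ΔΔCt = 5.720 − 4.650 = 1.070
Fold change = 2^(−1.070) = 0.4763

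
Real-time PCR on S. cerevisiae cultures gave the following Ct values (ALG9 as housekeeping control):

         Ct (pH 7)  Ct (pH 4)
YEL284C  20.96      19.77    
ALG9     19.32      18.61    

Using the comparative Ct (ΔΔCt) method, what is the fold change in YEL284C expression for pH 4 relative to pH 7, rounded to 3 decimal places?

ΔCt(pH 7) = 20.960 − 19.320 = 1.640
ΔCt(pH 4) = 19.770 − 18.610 = 1.160
ΔΔCt = 1.160 − 1.640 = -0.480
Fold change = 2^(−(-0.480)) = 2^0.480 = 1.3947

1.395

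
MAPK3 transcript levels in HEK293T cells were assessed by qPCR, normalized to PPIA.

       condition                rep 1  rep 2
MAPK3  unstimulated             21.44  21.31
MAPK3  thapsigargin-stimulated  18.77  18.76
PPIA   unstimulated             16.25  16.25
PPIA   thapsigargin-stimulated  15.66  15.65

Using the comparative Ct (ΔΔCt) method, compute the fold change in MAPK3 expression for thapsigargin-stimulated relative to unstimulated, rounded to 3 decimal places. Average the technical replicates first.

Mean Ct: MAPK3 unstimulated 21.375; MAPK3 thapsigargin-stimulated 18.765; PPIA unstimulated 16.250; PPIA thapsigargin-stimulated 15.655
ΔCt(unstimulated) = 21.375 − 16.250 = 5.125
ΔCt(thapsigargin-stimulated) = 18.765 − 15.655 = 3.110
ΔΔCt = 3.110 − 5.125 = -2.015
Fold change = 2^(−(-2.015)) = 2^2.015 = 4.0418

4.042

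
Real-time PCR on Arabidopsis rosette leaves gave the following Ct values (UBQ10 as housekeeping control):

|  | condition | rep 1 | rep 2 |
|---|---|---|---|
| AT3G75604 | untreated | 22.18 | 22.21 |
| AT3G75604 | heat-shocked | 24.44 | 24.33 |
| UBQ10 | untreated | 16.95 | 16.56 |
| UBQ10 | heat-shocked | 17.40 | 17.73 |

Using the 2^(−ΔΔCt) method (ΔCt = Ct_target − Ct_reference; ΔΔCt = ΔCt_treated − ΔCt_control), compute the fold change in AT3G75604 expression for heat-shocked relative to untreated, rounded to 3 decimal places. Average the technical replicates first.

Mean Ct: AT3G75604 untreated 22.195; AT3G75604 heat-shocked 24.385; UBQ10 untreated 16.755; UBQ10 heat-shocked 17.565
ΔCt(untreated) = 22.195 − 16.755 = 5.440
ΔCt(heat-shocked) = 24.385 − 17.565 = 6.820
ΔΔCt = 6.820 − 5.440 = 1.380
Fold change = 2^(−1.380) = 0.3842

0.384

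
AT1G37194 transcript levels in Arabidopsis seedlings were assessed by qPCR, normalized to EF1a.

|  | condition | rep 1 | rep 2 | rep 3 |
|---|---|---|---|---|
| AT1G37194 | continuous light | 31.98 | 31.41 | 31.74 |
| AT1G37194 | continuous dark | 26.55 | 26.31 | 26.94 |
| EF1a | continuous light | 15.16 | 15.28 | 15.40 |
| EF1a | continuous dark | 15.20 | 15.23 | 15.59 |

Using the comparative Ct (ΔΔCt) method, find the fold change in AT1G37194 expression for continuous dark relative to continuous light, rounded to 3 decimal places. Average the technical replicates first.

Mean Ct: AT1G37194 continuous light 31.710; AT1G37194 continuous dark 26.600; EF1a continuous light 15.280; EF1a continuous dark 15.340
ΔCt(continuous light) = 31.710 − 15.280 = 16.430
ΔCt(continuous dark) = 26.600 − 15.340 = 11.260
ΔΔCt = 11.260 − 16.430 = -5.170
Fold change = 2^(−(-5.170)) = 2^5.170 = 36.0019

36.002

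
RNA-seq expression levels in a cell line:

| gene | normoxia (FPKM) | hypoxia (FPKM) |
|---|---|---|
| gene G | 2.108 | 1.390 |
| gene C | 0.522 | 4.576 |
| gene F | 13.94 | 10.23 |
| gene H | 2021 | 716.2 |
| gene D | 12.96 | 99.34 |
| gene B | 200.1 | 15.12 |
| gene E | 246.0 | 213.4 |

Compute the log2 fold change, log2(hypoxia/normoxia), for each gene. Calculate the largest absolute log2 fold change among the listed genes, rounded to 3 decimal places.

log2(1.390/2.108) = -0.601  (gene G)
log2(4.576/0.522) = 3.132  (gene C)
log2(10.23/13.94) = -0.446  (gene F)
log2(716.2/2021) = -1.497  (gene H)
log2(99.34/12.96) = 2.938  (gene D)
log2(15.12/200.1) = -3.726  (gene B)
log2(213.4/246.0) = -0.205  (gene E)
The largest magnitude belongs to gene B.

3.726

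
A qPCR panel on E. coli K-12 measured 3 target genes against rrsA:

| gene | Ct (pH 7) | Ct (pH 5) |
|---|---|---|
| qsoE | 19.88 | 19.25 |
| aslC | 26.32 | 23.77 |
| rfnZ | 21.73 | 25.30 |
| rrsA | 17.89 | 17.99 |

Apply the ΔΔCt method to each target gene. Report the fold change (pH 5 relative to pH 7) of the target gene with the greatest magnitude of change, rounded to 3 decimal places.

qsoE: ΔΔCt = (19.25−17.99) − (19.88−17.89) = 1.26 − 1.99 = -0.73; fold change = 2^0.73 = 1.659
aslC: ΔΔCt = (23.77−17.99) − (26.32−17.89) = 5.78 − 8.43 = -2.65; fold change = 2^2.65 = 6.277
rfnZ: ΔΔCt = (25.30−17.99) − (21.73−17.89) = 7.31 − 3.84 = 3.47; fold change = 2^-3.47 = 0.090
rfnZ has the largest |ΔΔCt| = 3.47.

0.090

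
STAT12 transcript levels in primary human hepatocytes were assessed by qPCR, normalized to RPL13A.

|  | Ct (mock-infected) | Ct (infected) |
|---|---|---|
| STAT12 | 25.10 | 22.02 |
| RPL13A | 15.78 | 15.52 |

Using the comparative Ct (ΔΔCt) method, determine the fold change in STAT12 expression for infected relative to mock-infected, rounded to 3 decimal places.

ΔCt(mock-infected) = 25.100 − 15.780 = 9.320
ΔCt(infected) = 22.020 − 15.520 = 6.500
ΔΔCt = 6.500 − 9.320 = -2.820
Fold change = 2^(−(-2.820)) = 2^2.820 = 7.0616

7.062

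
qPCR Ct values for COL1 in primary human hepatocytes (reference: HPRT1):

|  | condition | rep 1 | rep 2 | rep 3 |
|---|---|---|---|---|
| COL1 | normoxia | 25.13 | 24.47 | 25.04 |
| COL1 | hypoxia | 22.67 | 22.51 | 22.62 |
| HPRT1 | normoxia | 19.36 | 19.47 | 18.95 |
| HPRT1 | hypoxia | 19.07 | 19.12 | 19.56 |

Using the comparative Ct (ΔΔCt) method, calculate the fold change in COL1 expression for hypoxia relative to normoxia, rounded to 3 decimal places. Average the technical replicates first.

Mean Ct: COL1 normoxia 24.880; COL1 hypoxia 22.600; HPRT1 normoxia 19.260; HPRT1 hypoxia 19.250
ΔCt(normoxia) = 24.880 − 19.260 = 5.620
ΔCt(hypoxia) = 22.600 − 19.250 = 3.350
ΔΔCt = 3.350 − 5.620 = -2.270
Fold change = 2^(−(-2.270)) = 2^2.270 = 4.8232

4.823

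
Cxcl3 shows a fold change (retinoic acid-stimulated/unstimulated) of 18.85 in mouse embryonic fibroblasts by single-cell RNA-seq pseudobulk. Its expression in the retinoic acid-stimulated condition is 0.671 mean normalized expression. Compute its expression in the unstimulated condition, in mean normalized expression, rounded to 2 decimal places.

unstimulated expression = 0.671 / 18.85 = 0.04

0.04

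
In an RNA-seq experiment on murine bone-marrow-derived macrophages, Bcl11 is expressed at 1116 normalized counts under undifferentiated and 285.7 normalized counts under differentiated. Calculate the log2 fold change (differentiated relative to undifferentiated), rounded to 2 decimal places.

-1.97

Fold change = 285.7 / 1116 = 0.2560
log2(0.2560) = -1.966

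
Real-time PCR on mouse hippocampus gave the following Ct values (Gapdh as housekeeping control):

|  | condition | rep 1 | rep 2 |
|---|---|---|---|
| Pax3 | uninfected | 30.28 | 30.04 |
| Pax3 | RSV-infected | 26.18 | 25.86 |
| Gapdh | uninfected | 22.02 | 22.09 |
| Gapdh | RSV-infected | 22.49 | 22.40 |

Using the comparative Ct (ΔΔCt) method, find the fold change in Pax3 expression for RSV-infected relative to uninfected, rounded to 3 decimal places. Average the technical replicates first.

23.103

Mean Ct: Pax3 uninfected 30.160; Pax3 RSV-infected 26.020; Gapdh uninfected 22.055; Gapdh RSV-infected 22.445
ΔCt(uninfected) = 30.160 − 22.055 = 8.105
ΔCt(RSV-infected) = 26.020 − 22.445 = 3.575
ΔΔCt = 3.575 − 8.105 = -4.530
Fold change = 2^(−(-4.530)) = 2^4.530 = 23.1029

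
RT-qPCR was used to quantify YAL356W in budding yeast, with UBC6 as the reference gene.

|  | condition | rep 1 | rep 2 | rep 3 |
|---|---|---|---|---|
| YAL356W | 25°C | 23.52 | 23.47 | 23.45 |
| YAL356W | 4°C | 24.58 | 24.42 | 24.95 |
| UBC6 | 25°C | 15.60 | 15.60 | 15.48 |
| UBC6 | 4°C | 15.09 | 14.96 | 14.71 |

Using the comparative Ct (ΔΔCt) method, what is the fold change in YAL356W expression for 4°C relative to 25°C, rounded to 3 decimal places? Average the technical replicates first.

Mean Ct: YAL356W 25°C 23.480; YAL356W 4°C 24.650; UBC6 25°C 15.560; UBC6 4°C 14.920
ΔCt(25°C) = 23.480 − 15.560 = 7.920
ΔCt(4°C) = 24.650 − 14.920 = 9.730
ΔΔCt = 9.730 − 7.920 = 1.810
Fold change = 2^(−1.810) = 0.2852

0.285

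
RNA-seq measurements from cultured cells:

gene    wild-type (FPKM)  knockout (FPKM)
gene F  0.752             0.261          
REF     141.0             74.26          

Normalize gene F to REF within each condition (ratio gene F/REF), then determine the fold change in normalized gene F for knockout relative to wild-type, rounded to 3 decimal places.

0.659

gene F/REF (wild-type) = 0.752 / 141.0 = 0.0053333
gene F/REF (knockout) = 0.261 / 74.26 = 0.0035147
Fold change = 0.0035147 / 0.0053333 = 0.6590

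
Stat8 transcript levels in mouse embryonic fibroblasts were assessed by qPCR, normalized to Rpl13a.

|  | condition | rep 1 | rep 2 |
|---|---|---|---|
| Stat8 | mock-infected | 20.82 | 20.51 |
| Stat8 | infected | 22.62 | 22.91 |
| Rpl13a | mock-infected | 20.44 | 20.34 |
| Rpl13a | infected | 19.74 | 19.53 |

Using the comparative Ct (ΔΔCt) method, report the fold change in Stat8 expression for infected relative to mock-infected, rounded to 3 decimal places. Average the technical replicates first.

Mean Ct: Stat8 mock-infected 20.665; Stat8 infected 22.765; Rpl13a mock-infected 20.390; Rpl13a infected 19.635
ΔCt(mock-infected) = 20.665 − 20.390 = 0.275
ΔCt(infected) = 22.765 − 19.635 = 3.130
ΔΔCt = 3.130 − 0.275 = 2.855
Fold change = 2^(−2.855) = 0.1382

0.138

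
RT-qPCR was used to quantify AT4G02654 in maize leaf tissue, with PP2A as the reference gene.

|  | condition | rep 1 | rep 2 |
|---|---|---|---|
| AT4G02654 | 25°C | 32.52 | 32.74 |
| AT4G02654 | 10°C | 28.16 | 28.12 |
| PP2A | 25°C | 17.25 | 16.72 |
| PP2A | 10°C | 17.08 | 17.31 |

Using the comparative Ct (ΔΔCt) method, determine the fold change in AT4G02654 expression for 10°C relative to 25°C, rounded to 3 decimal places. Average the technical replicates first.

25.992

Mean Ct: AT4G02654 25°C 32.630; AT4G02654 10°C 28.140; PP2A 25°C 16.985; PP2A 10°C 17.195
ΔCt(25°C) = 32.630 − 16.985 = 15.645
ΔCt(10°C) = 28.140 − 17.195 = 10.945
ΔΔCt = 10.945 − 15.645 = -4.700
Fold change = 2^(−(-4.700)) = 2^4.700 = 25.9921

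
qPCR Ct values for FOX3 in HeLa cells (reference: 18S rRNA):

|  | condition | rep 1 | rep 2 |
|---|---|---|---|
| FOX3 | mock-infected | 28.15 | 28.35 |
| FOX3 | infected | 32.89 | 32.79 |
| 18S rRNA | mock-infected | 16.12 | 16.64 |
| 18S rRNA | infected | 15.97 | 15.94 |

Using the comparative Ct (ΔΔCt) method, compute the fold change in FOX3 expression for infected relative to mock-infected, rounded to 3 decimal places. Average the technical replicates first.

Mean Ct: FOX3 mock-infected 28.250; FOX3 infected 32.840; 18S rRNA mock-infected 16.380; 18S rRNA infected 15.955
ΔCt(mock-infected) = 28.250 − 16.380 = 11.870
ΔCt(infected) = 32.840 − 15.955 = 16.885
ΔΔCt = 16.885 − 11.870 = 5.015
Fold change = 2^(−5.015) = 0.0309

0.031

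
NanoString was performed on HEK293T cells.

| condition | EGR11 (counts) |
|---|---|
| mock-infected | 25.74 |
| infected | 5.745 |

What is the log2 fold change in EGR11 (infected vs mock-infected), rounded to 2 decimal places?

Fold change = 5.745 / 25.74 = 0.2232
log2(0.2232) = -2.164

-2.16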